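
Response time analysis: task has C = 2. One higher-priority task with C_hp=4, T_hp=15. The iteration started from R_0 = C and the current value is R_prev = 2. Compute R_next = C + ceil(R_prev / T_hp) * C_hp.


R_next = C + ceil(R_prev / T_hp) * C_hp
ceil(2 / 15) = ceil(0.1333) = 1
Interference = 1 * 4 = 4
R_next = 2 + 4 = 6

6


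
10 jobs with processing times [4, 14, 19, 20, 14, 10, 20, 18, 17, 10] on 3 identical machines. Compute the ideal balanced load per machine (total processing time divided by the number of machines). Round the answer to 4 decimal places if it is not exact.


Total processing time = 4 + 14 + 19 + 20 + 14 + 10 + 20 + 18 + 17 + 10 = 146
Number of machines = 3
Ideal balanced load = 146 / 3 = 48.6667

48.6667


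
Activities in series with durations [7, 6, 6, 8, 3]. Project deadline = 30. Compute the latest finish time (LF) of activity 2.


LF(activity 2) = deadline - sum of successor durations
Successors: activities 3 through 5 with durations [6, 8, 3]
Sum of successor durations = 17
LF = 30 - 17 = 13

13


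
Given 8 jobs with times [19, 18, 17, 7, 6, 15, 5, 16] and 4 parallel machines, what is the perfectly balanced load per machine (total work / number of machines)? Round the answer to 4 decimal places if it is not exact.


Total processing time = 19 + 18 + 17 + 7 + 6 + 15 + 5 + 16 = 103
Number of machines = 4
Ideal balanced load = 103 / 4 = 25.75

25.75


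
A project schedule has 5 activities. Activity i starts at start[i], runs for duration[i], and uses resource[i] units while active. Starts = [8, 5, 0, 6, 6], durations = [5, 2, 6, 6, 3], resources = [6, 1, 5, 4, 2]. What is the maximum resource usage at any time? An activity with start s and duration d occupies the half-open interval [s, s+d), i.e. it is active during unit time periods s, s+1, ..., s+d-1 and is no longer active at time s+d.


Each activity i is active on [start_i, start_i + duration_i).
Compute total resource usage per time slot:
  t=0: active resources = [5], total = 5
  t=1: active resources = [5], total = 5
  t=2: active resources = [5], total = 5
  t=3: active resources = [5], total = 5
  t=4: active resources = [5], total = 5
  t=5: active resources = [1, 5], total = 6
  t=6: active resources = [1, 4, 2], total = 7
  t=7: active resources = [4, 2], total = 6
  t=8: active resources = [6, 4, 2], total = 12
  t=9: active resources = [6, 4], total = 10
  t=10: active resources = [6, 4], total = 10
  t=11: active resources = [6, 4], total = 10
  t=12: active resources = [6], total = 6
Peak resource demand = 12

12


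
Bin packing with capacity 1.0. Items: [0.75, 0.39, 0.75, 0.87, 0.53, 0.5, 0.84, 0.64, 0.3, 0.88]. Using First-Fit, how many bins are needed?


Place items sequentially using First-Fit:
  Item 0.75 -> new Bin 1
  Item 0.39 -> new Bin 2
  Item 0.75 -> new Bin 3
  Item 0.87 -> new Bin 4
  Item 0.53 -> Bin 2 (now 0.92)
  Item 0.5 -> new Bin 5
  Item 0.84 -> new Bin 6
  Item 0.64 -> new Bin 7
  Item 0.3 -> Bin 5 (now 0.8)
  Item 0.88 -> new Bin 8
Total bins used = 8

8


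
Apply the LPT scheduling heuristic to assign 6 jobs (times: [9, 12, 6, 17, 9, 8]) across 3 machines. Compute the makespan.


Sort jobs in decreasing order (LPT): [17, 12, 9, 9, 8, 6]
Assign each job to the least loaded machine:
  Machine 1: jobs [17, 6], load = 23
  Machine 2: jobs [12, 8], load = 20
  Machine 3: jobs [9, 9], load = 18
Makespan = max load = 23

23


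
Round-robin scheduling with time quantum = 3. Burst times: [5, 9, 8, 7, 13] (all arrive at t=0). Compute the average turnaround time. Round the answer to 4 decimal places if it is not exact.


Time quantum = 3
Execution trace:
  J1 runs 3 units, time = 3
  J2 runs 3 units, time = 6
  J3 runs 3 units, time = 9
  J4 runs 3 units, time = 12
  J5 runs 3 units, time = 15
  J1 runs 2 units, time = 17
  J2 runs 3 units, time = 20
  J3 runs 3 units, time = 23
  J4 runs 3 units, time = 26
  J5 runs 3 units, time = 29
  J2 runs 3 units, time = 32
  J3 runs 2 units, time = 34
  J4 runs 1 units, time = 35
  J5 runs 3 units, time = 38
  J5 runs 3 units, time = 41
  J5 runs 1 units, time = 42
Finish times: [17, 32, 34, 35, 42]
Average turnaround = 160/5 = 32.0

32.0


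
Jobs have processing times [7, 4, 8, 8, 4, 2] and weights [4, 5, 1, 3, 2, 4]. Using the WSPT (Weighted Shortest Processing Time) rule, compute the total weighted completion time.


Compute p/w ratios and sort ascending (WSPT): [(2, 4), (4, 5), (7, 4), (4, 2), (8, 3), (8, 1)]
Compute weighted completion times:
  Job (p=2,w=4): C=2, w*C=4*2=8
  Job (p=4,w=5): C=6, w*C=5*6=30
  Job (p=7,w=4): C=13, w*C=4*13=52
  Job (p=4,w=2): C=17, w*C=2*17=34
  Job (p=8,w=3): C=25, w*C=3*25=75
  Job (p=8,w=1): C=33, w*C=1*33=33
Total weighted completion time = 232

232


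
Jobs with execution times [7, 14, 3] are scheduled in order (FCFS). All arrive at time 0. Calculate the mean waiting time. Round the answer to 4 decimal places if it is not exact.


FCFS order (as given): [7, 14, 3]
Waiting times:
  Job 1: wait = 0
  Job 2: wait = 7
  Job 3: wait = 21
Sum of waiting times = 28
Average waiting time = 28/3 = 9.3333

9.3333


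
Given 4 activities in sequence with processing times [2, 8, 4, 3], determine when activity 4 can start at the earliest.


Activity 4 starts after activities 1 through 3 complete.
Predecessor durations: [2, 8, 4]
ES = 2 + 8 + 4 = 14

14


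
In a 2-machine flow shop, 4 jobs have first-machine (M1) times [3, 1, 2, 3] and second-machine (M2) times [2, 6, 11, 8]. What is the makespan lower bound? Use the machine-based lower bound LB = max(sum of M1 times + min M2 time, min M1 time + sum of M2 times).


LB1 = sum(M1 times) + min(M2 times) = 9 + 2 = 11
LB2 = min(M1 times) + sum(M2 times) = 1 + 27 = 28
Lower bound = max(LB1, LB2) = max(11, 28) = 28

28


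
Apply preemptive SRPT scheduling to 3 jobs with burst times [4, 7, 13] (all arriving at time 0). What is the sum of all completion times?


Since all jobs arrive at t=0, SRPT equals SPT ordering.
SPT order: [4, 7, 13]
Completion times:
  Job 1: p=4, C=4
  Job 2: p=7, C=11
  Job 3: p=13, C=24
Total completion time = 4 + 11 + 24 = 39

39


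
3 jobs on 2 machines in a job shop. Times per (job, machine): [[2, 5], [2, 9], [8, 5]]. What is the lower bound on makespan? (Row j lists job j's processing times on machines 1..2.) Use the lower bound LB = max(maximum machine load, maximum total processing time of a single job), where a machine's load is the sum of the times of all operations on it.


Machine loads:
  Machine 1: 2 + 2 + 8 = 12
  Machine 2: 5 + 9 + 5 = 19
Max machine load = 19
Job totals:
  Job 1: 7
  Job 2: 11
  Job 3: 13
Max job total = 13
Lower bound = max(19, 13) = 19

19


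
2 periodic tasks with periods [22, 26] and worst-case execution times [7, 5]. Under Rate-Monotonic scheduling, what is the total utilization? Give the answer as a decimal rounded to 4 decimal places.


Compute individual utilizations (exact fractions):
  Task 1: C/T = 7/22 (approx. 0.3182)
  Task 2: C/T = 5/26 (approx. 0.1923)
Total utilization U = 7/22 + 5/26 = 73/143
Rounded to 4 decimal places: U = 0.5105
RM (Liu & Layland) bound for 2 tasks = 0.828427; compare with U = 73/143 (approx. 0.510490)
U <= bound, so schedulable by RM sufficient condition.

0.5105


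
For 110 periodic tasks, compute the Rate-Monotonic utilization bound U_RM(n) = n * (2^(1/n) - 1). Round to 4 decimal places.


Compute 2^(1/110) = 1.0063212332
Subtract 1: 1.0063212332 - 1 = 0.0063212332
Multiply by n: 110 * 0.0063212332 = 0.6953356520
Round to 4 dp: 0.6953

0.6953


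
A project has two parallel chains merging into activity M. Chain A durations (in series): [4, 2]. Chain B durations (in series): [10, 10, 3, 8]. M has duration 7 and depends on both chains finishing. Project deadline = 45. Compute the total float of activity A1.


Forward pass: ES(A1) = sum of predecessors on chain A = 0
EF = ES + duration = 0 + 4 = 4
Backward pass: LF(M) = deadline = 45; LS(M) = 45 - 7 = 38
LF(A1) = LS(M) - sum(successors on chain A) = 38 - 2 = 36
LS = LF - duration = 36 - 4 = 32
Total float = LS - ES = 32 - 0 = 32

32


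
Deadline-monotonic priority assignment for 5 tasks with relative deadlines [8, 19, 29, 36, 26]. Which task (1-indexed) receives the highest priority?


Sort tasks by relative deadline (ascending):
  Task 1: deadline = 8
  Task 2: deadline = 19
  Task 5: deadline = 26
  Task 3: deadline = 29
  Task 4: deadline = 36
Priority order (highest first): [1, 2, 5, 3, 4]
Highest priority task = 1

1


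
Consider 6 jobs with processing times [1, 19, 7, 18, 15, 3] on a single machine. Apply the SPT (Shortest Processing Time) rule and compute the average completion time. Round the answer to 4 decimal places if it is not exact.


Sort jobs by processing time (SPT order): [1, 3, 7, 15, 18, 19]
Compute completion times sequentially:
  Job 1: processing = 1, completes at 1
  Job 2: processing = 3, completes at 4
  Job 3: processing = 7, completes at 11
  Job 4: processing = 15, completes at 26
  Job 5: processing = 18, completes at 44
  Job 6: processing = 19, completes at 63
Sum of completion times = 149
Average completion time = 149/6 = 24.8333

24.8333


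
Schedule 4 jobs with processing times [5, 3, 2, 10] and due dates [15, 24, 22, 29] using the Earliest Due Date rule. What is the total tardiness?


Sort by due date (EDD order): [(5, 15), (2, 22), (3, 24), (10, 29)]
Compute completion times and tardiness:
  Job 1: p=5, d=15, C=5, tardiness=max(0,5-15)=0
  Job 2: p=2, d=22, C=7, tardiness=max(0,7-22)=0
  Job 3: p=3, d=24, C=10, tardiness=max(0,10-24)=0
  Job 4: p=10, d=29, C=20, tardiness=max(0,20-29)=0
Total tardiness = 0

0


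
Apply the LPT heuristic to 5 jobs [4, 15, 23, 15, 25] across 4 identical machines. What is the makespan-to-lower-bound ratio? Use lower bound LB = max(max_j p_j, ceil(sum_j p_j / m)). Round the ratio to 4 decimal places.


LPT order: [25, 23, 15, 15, 4]
Machine loads after assignment: [25, 23, 19, 15]
LPT makespan = 25
Lower bound = max(max_job, ceil(total/4)) = max(25, 21) = 25
Ratio = 25 / 25 = 1.0

1.0


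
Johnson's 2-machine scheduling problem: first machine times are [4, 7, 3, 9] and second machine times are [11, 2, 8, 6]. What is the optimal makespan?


Apply Johnson's rule:
  Group 1 (a <= b): [(3, 3, 8), (1, 4, 11)]
  Group 2 (a > b): [(4, 9, 6), (2, 7, 2)]
Optimal job order: [3, 1, 4, 2]
Schedule:
  Job 3: M1 done at 3, M2 done at 11
  Job 1: M1 done at 7, M2 done at 22
  Job 4: M1 done at 16, M2 done at 28
  Job 2: M1 done at 23, M2 done at 30
Makespan = 30

30


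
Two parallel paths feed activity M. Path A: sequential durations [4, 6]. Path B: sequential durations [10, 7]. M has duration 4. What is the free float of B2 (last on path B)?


ES(B2) = sum of predecessors on chain B = 10
EF(B2) = ES + duration = 10 + 7 = 17
Successor of B2 is M. ES(M) = max(sum(A), sum(B)) = max(10, 17) = 17
Free float = ES(successor) - EF(current) = 17 - 17 = 0

0


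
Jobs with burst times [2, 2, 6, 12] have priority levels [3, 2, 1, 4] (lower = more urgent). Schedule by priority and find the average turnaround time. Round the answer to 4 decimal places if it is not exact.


Sort by priority (ascending = highest first):
Order: [(1, 6), (2, 2), (3, 2), (4, 12)]
Completion times:
  Priority 1, burst=6, C=6
  Priority 2, burst=2, C=8
  Priority 3, burst=2, C=10
  Priority 4, burst=12, C=22
Average turnaround = 46/4 = 11.5

11.5


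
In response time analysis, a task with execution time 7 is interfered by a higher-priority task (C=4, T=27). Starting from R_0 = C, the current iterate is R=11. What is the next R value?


R_next = C + ceil(R_prev / T_hp) * C_hp
ceil(11 / 27) = ceil(0.4074) = 1
Interference = 1 * 4 = 4
R_next = 7 + 4 = 11
R_next = R_prev, so the iteration has converged (response time = 11).

11


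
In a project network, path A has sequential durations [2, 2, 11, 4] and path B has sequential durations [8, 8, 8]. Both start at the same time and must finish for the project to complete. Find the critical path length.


Path A total = 2 + 2 + 11 + 4 = 19
Path B total = 8 + 8 + 8 = 24
Critical path = longest path = max(19, 24) = 24

24


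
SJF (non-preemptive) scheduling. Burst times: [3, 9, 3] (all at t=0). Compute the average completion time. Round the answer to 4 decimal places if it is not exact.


SJF order (ascending): [3, 3, 9]
Completion times:
  Job 1: burst=3, C=3
  Job 2: burst=3, C=6
  Job 3: burst=9, C=15
Average completion = 24/3 = 8.0

8.0


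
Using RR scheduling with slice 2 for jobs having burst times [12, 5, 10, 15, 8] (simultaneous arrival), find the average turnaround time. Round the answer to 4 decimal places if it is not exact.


Time quantum = 2
Execution trace:
  J1 runs 2 units, time = 2
  J2 runs 2 units, time = 4
  J3 runs 2 units, time = 6
  J4 runs 2 units, time = 8
  J5 runs 2 units, time = 10
  J1 runs 2 units, time = 12
  J2 runs 2 units, time = 14
  J3 runs 2 units, time = 16
  J4 runs 2 units, time = 18
  J5 runs 2 units, time = 20
  J1 runs 2 units, time = 22
  J2 runs 1 units, time = 23
  J3 runs 2 units, time = 25
  J4 runs 2 units, time = 27
  J5 runs 2 units, time = 29
  J1 runs 2 units, time = 31
  J3 runs 2 units, time = 33
  J4 runs 2 units, time = 35
  J5 runs 2 units, time = 37
  J1 runs 2 units, time = 39
  J3 runs 2 units, time = 41
  J4 runs 2 units, time = 43
  J1 runs 2 units, time = 45
  J4 runs 2 units, time = 47
  J4 runs 2 units, time = 49
  J4 runs 1 units, time = 50
Finish times: [45, 23, 41, 50, 37]
Average turnaround = 196/5 = 39.2

39.2


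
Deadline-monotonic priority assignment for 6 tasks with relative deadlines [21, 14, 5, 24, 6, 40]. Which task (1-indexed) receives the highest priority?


Sort tasks by relative deadline (ascending):
  Task 3: deadline = 5
  Task 5: deadline = 6
  Task 2: deadline = 14
  Task 1: deadline = 21
  Task 4: deadline = 24
  Task 6: deadline = 40
Priority order (highest first): [3, 5, 2, 1, 4, 6]
Highest priority task = 3

3


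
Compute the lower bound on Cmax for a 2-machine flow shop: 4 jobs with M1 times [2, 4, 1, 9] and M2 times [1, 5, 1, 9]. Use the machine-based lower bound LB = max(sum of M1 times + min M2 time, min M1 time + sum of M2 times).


LB1 = sum(M1 times) + min(M2 times) = 16 + 1 = 17
LB2 = min(M1 times) + sum(M2 times) = 1 + 16 = 17
Lower bound = max(LB1, LB2) = max(17, 17) = 17

17


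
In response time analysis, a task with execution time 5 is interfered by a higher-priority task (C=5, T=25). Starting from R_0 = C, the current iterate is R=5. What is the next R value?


R_next = C + ceil(R_prev / T_hp) * C_hp
ceil(5 / 25) = ceil(0.2) = 1
Interference = 1 * 5 = 5
R_next = 5 + 5 = 10

10


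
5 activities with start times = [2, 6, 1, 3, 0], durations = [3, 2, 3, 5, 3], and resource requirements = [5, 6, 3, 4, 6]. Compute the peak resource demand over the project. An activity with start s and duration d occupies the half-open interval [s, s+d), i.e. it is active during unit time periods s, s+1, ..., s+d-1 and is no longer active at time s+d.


Each activity i is active on [start_i, start_i + duration_i).
Compute total resource usage per time slot:
  t=0: active resources = [6], total = 6
  t=1: active resources = [3, 6], total = 9
  t=2: active resources = [5, 3, 6], total = 14
  t=3: active resources = [5, 3, 4], total = 12
  t=4: active resources = [5, 4], total = 9
  t=5: active resources = [4], total = 4
  t=6: active resources = [6, 4], total = 10
  t=7: active resources = [6, 4], total = 10
Peak resource demand = 14

14


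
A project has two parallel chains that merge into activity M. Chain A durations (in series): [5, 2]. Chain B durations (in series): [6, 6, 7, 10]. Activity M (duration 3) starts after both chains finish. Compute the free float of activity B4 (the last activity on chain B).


ES(B4) = sum of predecessors on chain B = 19
EF(B4) = ES + duration = 19 + 10 = 29
Successor of B4 is M. ES(M) = max(sum(A), sum(B)) = max(7, 29) = 29
Free float = ES(successor) - EF(current) = 29 - 29 = 0

0


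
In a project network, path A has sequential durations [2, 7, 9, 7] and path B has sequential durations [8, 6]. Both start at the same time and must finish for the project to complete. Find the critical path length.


Path A total = 2 + 7 + 9 + 7 = 25
Path B total = 8 + 6 = 14
Critical path = longest path = max(25, 14) = 25

25


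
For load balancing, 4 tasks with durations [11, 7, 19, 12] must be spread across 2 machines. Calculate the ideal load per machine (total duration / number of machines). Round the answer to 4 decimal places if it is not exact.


Total processing time = 11 + 7 + 19 + 12 = 49
Number of machines = 2
Ideal balanced load = 49 / 2 = 24.5

24.5


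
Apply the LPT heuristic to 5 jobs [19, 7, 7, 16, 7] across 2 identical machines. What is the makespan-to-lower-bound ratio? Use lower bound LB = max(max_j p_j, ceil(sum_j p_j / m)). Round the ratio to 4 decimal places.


LPT order: [19, 16, 7, 7, 7]
Machine loads after assignment: [26, 30]
LPT makespan = 30
Lower bound = max(max_job, ceil(total/2)) = max(19, 28) = 28
Ratio = 30 / 28 = 1.0714

1.0714


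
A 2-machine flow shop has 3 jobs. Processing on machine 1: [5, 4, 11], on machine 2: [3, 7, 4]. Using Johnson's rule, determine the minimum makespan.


Apply Johnson's rule:
  Group 1 (a <= b): [(2, 4, 7)]
  Group 2 (a > b): [(3, 11, 4), (1, 5, 3)]
Optimal job order: [2, 3, 1]
Schedule:
  Job 2: M1 done at 4, M2 done at 11
  Job 3: M1 done at 15, M2 done at 19
  Job 1: M1 done at 20, M2 done at 23
Makespan = 23

23


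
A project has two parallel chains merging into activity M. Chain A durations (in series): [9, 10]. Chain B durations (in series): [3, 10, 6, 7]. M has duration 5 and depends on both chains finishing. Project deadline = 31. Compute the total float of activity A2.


Forward pass: ES(A2) = sum of predecessors on chain A = 9
EF = ES + duration = 9 + 10 = 19
Backward pass: LF(M) = deadline = 31; LS(M) = 31 - 5 = 26
LF(A2) = LS(M) - sum(successors on chain A) = 26 - 0 = 26
LS = LF - duration = 26 - 10 = 16
Total float = LS - ES = 16 - 9 = 7

7


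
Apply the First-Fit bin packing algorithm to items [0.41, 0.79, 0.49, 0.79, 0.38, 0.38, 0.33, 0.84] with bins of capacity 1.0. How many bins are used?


Place items sequentially using First-Fit:
  Item 0.41 -> new Bin 1
  Item 0.79 -> new Bin 2
  Item 0.49 -> Bin 1 (now 0.9)
  Item 0.79 -> new Bin 3
  Item 0.38 -> new Bin 4
  Item 0.38 -> Bin 4 (now 0.76)
  Item 0.33 -> new Bin 5
  Item 0.84 -> new Bin 6
Total bins used = 6

6


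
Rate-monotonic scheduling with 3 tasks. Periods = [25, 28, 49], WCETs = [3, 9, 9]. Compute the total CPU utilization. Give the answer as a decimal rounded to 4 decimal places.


Compute individual utilizations (exact fractions):
  Task 1: C/T = 3/25 (approx. 0.12)
  Task 2: C/T = 9/28 (approx. 0.3214)
  Task 3: C/T = 9/49 (approx. 0.1837)
Total utilization U = 3/25 + 9/28 + 9/49 = 3063/4900
Rounded to 4 decimal places: U = 0.6251
RM (Liu & Layland) bound for 3 tasks = 0.779763; compare with U = 3063/4900 (approx. 0.625102)
U <= bound, so schedulable by RM sufficient condition.

0.6251


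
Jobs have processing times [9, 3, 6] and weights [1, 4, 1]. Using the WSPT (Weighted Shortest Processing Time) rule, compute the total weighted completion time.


Compute p/w ratios and sort ascending (WSPT): [(3, 4), (6, 1), (9, 1)]
Compute weighted completion times:
  Job (p=3,w=4): C=3, w*C=4*3=12
  Job (p=6,w=1): C=9, w*C=1*9=9
  Job (p=9,w=1): C=18, w*C=1*18=18
Total weighted completion time = 39

39


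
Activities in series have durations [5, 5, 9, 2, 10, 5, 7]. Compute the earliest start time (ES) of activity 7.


Activity 7 starts after activities 1 through 6 complete.
Predecessor durations: [5, 5, 9, 2, 10, 5]
ES = 5 + 5 + 9 + 2 + 10 + 5 = 36

36


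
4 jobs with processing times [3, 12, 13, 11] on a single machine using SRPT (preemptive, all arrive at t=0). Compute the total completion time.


Since all jobs arrive at t=0, SRPT equals SPT ordering.
SPT order: [3, 11, 12, 13]
Completion times:
  Job 1: p=3, C=3
  Job 2: p=11, C=14
  Job 3: p=12, C=26
  Job 4: p=13, C=39
Total completion time = 3 + 14 + 26 + 39 = 82

82


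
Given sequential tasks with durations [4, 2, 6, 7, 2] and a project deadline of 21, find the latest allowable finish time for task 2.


LF(activity 2) = deadline - sum of successor durations
Successors: activities 3 through 5 with durations [6, 7, 2]
Sum of successor durations = 15
LF = 21 - 15 = 6

6


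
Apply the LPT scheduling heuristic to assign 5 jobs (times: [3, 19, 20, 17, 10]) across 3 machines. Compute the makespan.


Sort jobs in decreasing order (LPT): [20, 19, 17, 10, 3]
Assign each job to the least loaded machine:
  Machine 1: jobs [20], load = 20
  Machine 2: jobs [19, 3], load = 22
  Machine 3: jobs [17, 10], load = 27
Makespan = max load = 27

27


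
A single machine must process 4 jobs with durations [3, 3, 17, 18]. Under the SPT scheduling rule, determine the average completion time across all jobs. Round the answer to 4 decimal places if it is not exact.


Sort jobs by processing time (SPT order): [3, 3, 17, 18]
Compute completion times sequentially:
  Job 1: processing = 3, completes at 3
  Job 2: processing = 3, completes at 6
  Job 3: processing = 17, completes at 23
  Job 4: processing = 18, completes at 41
Sum of completion times = 73
Average completion time = 73/4 = 18.25

18.25


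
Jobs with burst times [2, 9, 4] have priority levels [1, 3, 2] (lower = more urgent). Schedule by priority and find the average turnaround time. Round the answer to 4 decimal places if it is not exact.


Sort by priority (ascending = highest first):
Order: [(1, 2), (2, 4), (3, 9)]
Completion times:
  Priority 1, burst=2, C=2
  Priority 2, burst=4, C=6
  Priority 3, burst=9, C=15
Average turnaround = 23/3 = 7.6667

7.6667


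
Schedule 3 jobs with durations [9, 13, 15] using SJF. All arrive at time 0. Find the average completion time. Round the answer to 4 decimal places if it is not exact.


SJF order (ascending): [9, 13, 15]
Completion times:
  Job 1: burst=9, C=9
  Job 2: burst=13, C=22
  Job 3: burst=15, C=37
Average completion = 68/3 = 22.6667

22.6667


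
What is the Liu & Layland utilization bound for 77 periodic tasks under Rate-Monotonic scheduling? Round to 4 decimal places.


Compute 2^(1/77) = 1.0090425505
Subtract 1: 1.0090425505 - 1 = 0.0090425505
Multiply by n: 77 * 0.0090425505 = 0.6962763885
Round to 4 dp: 0.6963

0.6963


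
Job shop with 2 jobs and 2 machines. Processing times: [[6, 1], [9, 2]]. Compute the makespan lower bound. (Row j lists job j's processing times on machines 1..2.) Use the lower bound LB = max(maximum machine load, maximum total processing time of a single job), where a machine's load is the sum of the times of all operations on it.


Machine loads:
  Machine 1: 6 + 9 = 15
  Machine 2: 1 + 2 = 3
Max machine load = 15
Job totals:
  Job 1: 7
  Job 2: 11
Max job total = 11
Lower bound = max(15, 11) = 15

15


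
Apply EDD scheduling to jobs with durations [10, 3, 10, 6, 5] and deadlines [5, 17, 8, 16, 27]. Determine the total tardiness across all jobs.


Sort by due date (EDD order): [(10, 5), (10, 8), (6, 16), (3, 17), (5, 27)]
Compute completion times and tardiness:
  Job 1: p=10, d=5, C=10, tardiness=max(0,10-5)=5
  Job 2: p=10, d=8, C=20, tardiness=max(0,20-8)=12
  Job 3: p=6, d=16, C=26, tardiness=max(0,26-16)=10
  Job 4: p=3, d=17, C=29, tardiness=max(0,29-17)=12
  Job 5: p=5, d=27, C=34, tardiness=max(0,34-27)=7
Total tardiness = 46

46


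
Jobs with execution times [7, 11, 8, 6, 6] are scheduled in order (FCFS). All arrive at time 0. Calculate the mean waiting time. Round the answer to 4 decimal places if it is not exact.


FCFS order (as given): [7, 11, 8, 6, 6]
Waiting times:
  Job 1: wait = 0
  Job 2: wait = 7
  Job 3: wait = 18
  Job 4: wait = 26
  Job 5: wait = 32
Sum of waiting times = 83
Average waiting time = 83/5 = 16.6

16.6


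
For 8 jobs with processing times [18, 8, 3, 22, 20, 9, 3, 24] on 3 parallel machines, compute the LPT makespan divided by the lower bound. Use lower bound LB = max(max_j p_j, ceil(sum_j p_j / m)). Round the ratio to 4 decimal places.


LPT order: [24, 22, 20, 18, 9, 8, 3, 3]
Machine loads after assignment: [35, 34, 38]
LPT makespan = 38
Lower bound = max(max_job, ceil(total/3)) = max(24, 36) = 36
Ratio = 38 / 36 = 1.0556

1.0556


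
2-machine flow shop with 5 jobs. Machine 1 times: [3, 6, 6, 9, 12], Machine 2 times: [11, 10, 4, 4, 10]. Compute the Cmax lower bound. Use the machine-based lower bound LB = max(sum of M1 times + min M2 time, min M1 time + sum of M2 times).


LB1 = sum(M1 times) + min(M2 times) = 36 + 4 = 40
LB2 = min(M1 times) + sum(M2 times) = 3 + 39 = 42
Lower bound = max(LB1, LB2) = max(40, 42) = 42

42


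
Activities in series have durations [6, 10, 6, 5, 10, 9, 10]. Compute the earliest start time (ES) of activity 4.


Activity 4 starts after activities 1 through 3 complete.
Predecessor durations: [6, 10, 6]
ES = 6 + 10 + 6 = 22

22


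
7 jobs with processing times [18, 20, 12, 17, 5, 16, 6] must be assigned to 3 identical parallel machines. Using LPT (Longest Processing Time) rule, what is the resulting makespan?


Sort jobs in decreasing order (LPT): [20, 18, 17, 16, 12, 6, 5]
Assign each job to the least loaded machine:
  Machine 1: jobs [20, 6, 5], load = 31
  Machine 2: jobs [18, 12], load = 30
  Machine 3: jobs [17, 16], load = 33
Makespan = max load = 33

33


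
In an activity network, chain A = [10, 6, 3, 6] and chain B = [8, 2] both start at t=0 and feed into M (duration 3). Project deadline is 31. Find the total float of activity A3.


Forward pass: ES(A3) = sum of predecessors on chain A = 16
EF = ES + duration = 16 + 3 = 19
Backward pass: LF(M) = deadline = 31; LS(M) = 31 - 3 = 28
LF(A3) = LS(M) - sum(successors on chain A) = 28 - 6 = 22
LS = LF - duration = 22 - 3 = 19
Total float = LS - ES = 19 - 16 = 3

3


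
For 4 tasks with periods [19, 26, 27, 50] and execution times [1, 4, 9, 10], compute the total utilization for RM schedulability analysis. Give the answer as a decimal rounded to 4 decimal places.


Compute individual utilizations (exact fractions):
  Task 1: C/T = 1/19 (approx. 0.0526)
  Task 2: C/T = 4/26 = 2/13 (approx. 0.1538)
  Task 3: C/T = 9/27 = 1/3 (approx. 0.3333)
  Task 4: C/T = 10/50 = 1/5 (approx. 0.2)
Total utilization U = 1/19 + 2/13 + 1/3 + 1/5 = 2741/3705
Rounded to 4 decimal places: U = 0.7398
RM (Liu & Layland) bound for 4 tasks = 0.756828; compare with U = 2741/3705 (approx. 0.739811)
U <= bound, so schedulable by RM sufficient condition.

0.7398


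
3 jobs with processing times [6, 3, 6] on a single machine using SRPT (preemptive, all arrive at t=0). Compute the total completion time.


Since all jobs arrive at t=0, SRPT equals SPT ordering.
SPT order: [3, 6, 6]
Completion times:
  Job 1: p=3, C=3
  Job 2: p=6, C=9
  Job 3: p=6, C=15
Total completion time = 3 + 9 + 15 = 27

27


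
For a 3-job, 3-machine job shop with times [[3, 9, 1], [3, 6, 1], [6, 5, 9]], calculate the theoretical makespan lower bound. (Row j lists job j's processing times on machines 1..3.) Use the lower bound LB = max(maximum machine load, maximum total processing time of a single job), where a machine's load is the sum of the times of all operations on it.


Machine loads:
  Machine 1: 3 + 3 + 6 = 12
  Machine 2: 9 + 6 + 5 = 20
  Machine 3: 1 + 1 + 9 = 11
Max machine load = 20
Job totals:
  Job 1: 13
  Job 2: 10
  Job 3: 20
Max job total = 20
Lower bound = max(20, 20) = 20

20


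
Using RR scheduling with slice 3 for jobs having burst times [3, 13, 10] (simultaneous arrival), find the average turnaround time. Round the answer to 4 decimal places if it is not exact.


Time quantum = 3
Execution trace:
  J1 runs 3 units, time = 3
  J2 runs 3 units, time = 6
  J3 runs 3 units, time = 9
  J2 runs 3 units, time = 12
  J3 runs 3 units, time = 15
  J2 runs 3 units, time = 18
  J3 runs 3 units, time = 21
  J2 runs 3 units, time = 24
  J3 runs 1 units, time = 25
  J2 runs 1 units, time = 26
Finish times: [3, 26, 25]
Average turnaround = 54/3 = 18.0

18.0


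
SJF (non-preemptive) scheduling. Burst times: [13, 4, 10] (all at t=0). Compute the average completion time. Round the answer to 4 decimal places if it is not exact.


SJF order (ascending): [4, 10, 13]
Completion times:
  Job 1: burst=4, C=4
  Job 2: burst=10, C=14
  Job 3: burst=13, C=27
Average completion = 45/3 = 15.0

15.0


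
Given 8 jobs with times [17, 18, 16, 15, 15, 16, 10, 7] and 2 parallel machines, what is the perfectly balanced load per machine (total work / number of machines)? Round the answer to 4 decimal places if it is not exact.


Total processing time = 17 + 18 + 16 + 15 + 15 + 16 + 10 + 7 = 114
Number of machines = 2
Ideal balanced load = 114 / 2 = 57.0

57.0


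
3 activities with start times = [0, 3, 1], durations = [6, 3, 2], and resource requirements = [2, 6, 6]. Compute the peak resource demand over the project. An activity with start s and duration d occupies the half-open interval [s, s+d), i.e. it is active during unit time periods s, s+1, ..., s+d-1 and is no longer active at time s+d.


Each activity i is active on [start_i, start_i + duration_i).
Compute total resource usage per time slot:
  t=0: active resources = [2], total = 2
  t=1: active resources = [2, 6], total = 8
  t=2: active resources = [2, 6], total = 8
  t=3: active resources = [2, 6], total = 8
  t=4: active resources = [2, 6], total = 8
  t=5: active resources = [2, 6], total = 8
Peak resource demand = 8

8


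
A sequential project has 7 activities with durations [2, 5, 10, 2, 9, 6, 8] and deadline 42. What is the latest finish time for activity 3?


LF(activity 3) = deadline - sum of successor durations
Successors: activities 4 through 7 with durations [2, 9, 6, 8]
Sum of successor durations = 25
LF = 42 - 25 = 17

17


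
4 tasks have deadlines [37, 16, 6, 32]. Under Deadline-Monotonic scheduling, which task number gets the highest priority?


Sort tasks by relative deadline (ascending):
  Task 3: deadline = 6
  Task 2: deadline = 16
  Task 4: deadline = 32
  Task 1: deadline = 37
Priority order (highest first): [3, 2, 4, 1]
Highest priority task = 3

3


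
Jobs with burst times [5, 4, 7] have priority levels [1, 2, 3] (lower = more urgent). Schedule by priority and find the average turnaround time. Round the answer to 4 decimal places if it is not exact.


Sort by priority (ascending = highest first):
Order: [(1, 5), (2, 4), (3, 7)]
Completion times:
  Priority 1, burst=5, C=5
  Priority 2, burst=4, C=9
  Priority 3, burst=7, C=16
Average turnaround = 30/3 = 10.0

10.0


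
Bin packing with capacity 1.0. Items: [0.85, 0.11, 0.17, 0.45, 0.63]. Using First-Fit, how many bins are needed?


Place items sequentially using First-Fit:
  Item 0.85 -> new Bin 1
  Item 0.11 -> Bin 1 (now 0.96)
  Item 0.17 -> new Bin 2
  Item 0.45 -> Bin 2 (now 0.62)
  Item 0.63 -> new Bin 3
Total bins used = 3

3


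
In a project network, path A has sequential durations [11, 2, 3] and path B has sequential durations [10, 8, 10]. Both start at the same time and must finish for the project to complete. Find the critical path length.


Path A total = 11 + 2 + 3 = 16
Path B total = 10 + 8 + 10 = 28
Critical path = longest path = max(16, 28) = 28

28


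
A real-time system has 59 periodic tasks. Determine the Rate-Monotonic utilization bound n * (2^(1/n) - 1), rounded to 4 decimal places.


Compute 2^(1/59) = 1.0118175391
Subtract 1: 1.0118175391 - 1 = 0.0118175391
Multiply by n: 59 * 0.0118175391 = 0.6972348069
Round to 4 dp: 0.6972

0.6972


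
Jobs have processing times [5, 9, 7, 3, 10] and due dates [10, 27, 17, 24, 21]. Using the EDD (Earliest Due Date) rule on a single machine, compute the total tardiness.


Sort by due date (EDD order): [(5, 10), (7, 17), (10, 21), (3, 24), (9, 27)]
Compute completion times and tardiness:
  Job 1: p=5, d=10, C=5, tardiness=max(0,5-10)=0
  Job 2: p=7, d=17, C=12, tardiness=max(0,12-17)=0
  Job 3: p=10, d=21, C=22, tardiness=max(0,22-21)=1
  Job 4: p=3, d=24, C=25, tardiness=max(0,25-24)=1
  Job 5: p=9, d=27, C=34, tardiness=max(0,34-27)=7
Total tardiness = 9

9


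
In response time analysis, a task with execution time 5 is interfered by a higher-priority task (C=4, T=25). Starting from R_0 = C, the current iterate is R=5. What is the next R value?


R_next = C + ceil(R_prev / T_hp) * C_hp
ceil(5 / 25) = ceil(0.2) = 1
Interference = 1 * 4 = 4
R_next = 5 + 4 = 9

9


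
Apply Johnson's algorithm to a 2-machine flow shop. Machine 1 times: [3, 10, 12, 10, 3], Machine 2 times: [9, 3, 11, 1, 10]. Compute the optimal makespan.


Apply Johnson's rule:
  Group 1 (a <= b): [(1, 3, 9), (5, 3, 10)]
  Group 2 (a > b): [(3, 12, 11), (2, 10, 3), (4, 10, 1)]
Optimal job order: [1, 5, 3, 2, 4]
Schedule:
  Job 1: M1 done at 3, M2 done at 12
  Job 5: M1 done at 6, M2 done at 22
  Job 3: M1 done at 18, M2 done at 33
  Job 2: M1 done at 28, M2 done at 36
  Job 4: M1 done at 38, M2 done at 39
Makespan = 39

39


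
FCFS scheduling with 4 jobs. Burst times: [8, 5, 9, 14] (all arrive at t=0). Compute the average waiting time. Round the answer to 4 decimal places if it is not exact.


FCFS order (as given): [8, 5, 9, 14]
Waiting times:
  Job 1: wait = 0
  Job 2: wait = 8
  Job 3: wait = 13
  Job 4: wait = 22
Sum of waiting times = 43
Average waiting time = 43/4 = 10.75

10.75


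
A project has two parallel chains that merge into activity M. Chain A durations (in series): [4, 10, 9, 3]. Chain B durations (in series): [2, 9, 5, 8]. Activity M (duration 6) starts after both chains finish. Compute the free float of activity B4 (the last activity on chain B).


ES(B4) = sum of predecessors on chain B = 16
EF(B4) = ES + duration = 16 + 8 = 24
Successor of B4 is M. ES(M) = max(sum(A), sum(B)) = max(26, 24) = 26
Free float = ES(successor) - EF(current) = 26 - 24 = 2

2


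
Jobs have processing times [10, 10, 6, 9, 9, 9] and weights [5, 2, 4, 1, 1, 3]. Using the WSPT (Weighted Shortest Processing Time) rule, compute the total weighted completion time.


Compute p/w ratios and sort ascending (WSPT): [(6, 4), (10, 5), (9, 3), (10, 2), (9, 1), (9, 1)]
Compute weighted completion times:
  Job (p=6,w=4): C=6, w*C=4*6=24
  Job (p=10,w=5): C=16, w*C=5*16=80
  Job (p=9,w=3): C=25, w*C=3*25=75
  Job (p=10,w=2): C=35, w*C=2*35=70
  Job (p=9,w=1): C=44, w*C=1*44=44
  Job (p=9,w=1): C=53, w*C=1*53=53
Total weighted completion time = 346

346


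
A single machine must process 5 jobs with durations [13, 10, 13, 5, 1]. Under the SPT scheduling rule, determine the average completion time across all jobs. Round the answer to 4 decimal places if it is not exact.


Sort jobs by processing time (SPT order): [1, 5, 10, 13, 13]
Compute completion times sequentially:
  Job 1: processing = 1, completes at 1
  Job 2: processing = 5, completes at 6
  Job 3: processing = 10, completes at 16
  Job 4: processing = 13, completes at 29
  Job 5: processing = 13, completes at 42
Sum of completion times = 94
Average completion time = 94/5 = 18.8

18.8


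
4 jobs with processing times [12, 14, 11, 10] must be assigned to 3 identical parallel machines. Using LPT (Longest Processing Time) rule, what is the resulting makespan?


Sort jobs in decreasing order (LPT): [14, 12, 11, 10]
Assign each job to the least loaded machine:
  Machine 1: jobs [14], load = 14
  Machine 2: jobs [12], load = 12
  Machine 3: jobs [11, 10], load = 21
Makespan = max load = 21

21


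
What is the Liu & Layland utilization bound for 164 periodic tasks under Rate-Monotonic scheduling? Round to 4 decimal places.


Compute 2^(1/164) = 1.0042354515
Subtract 1: 1.0042354515 - 1 = 0.0042354515
Multiply by n: 164 * 0.0042354515 = 0.6946140460
Round to 4 dp: 0.6946

0.6946


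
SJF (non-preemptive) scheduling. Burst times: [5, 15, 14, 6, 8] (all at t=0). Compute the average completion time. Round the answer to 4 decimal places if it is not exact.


SJF order (ascending): [5, 6, 8, 14, 15]
Completion times:
  Job 1: burst=5, C=5
  Job 2: burst=6, C=11
  Job 3: burst=8, C=19
  Job 4: burst=14, C=33
  Job 5: burst=15, C=48
Average completion = 116/5 = 23.2

23.2


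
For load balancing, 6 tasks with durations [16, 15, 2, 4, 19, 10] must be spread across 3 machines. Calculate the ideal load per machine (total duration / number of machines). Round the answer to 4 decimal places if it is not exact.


Total processing time = 16 + 15 + 2 + 4 + 19 + 10 = 66
Number of machines = 3
Ideal balanced load = 66 / 3 = 22.0

22.0


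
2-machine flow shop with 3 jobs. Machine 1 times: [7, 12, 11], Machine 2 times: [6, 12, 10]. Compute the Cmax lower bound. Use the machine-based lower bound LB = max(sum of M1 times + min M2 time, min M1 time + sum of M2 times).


LB1 = sum(M1 times) + min(M2 times) = 30 + 6 = 36
LB2 = min(M1 times) + sum(M2 times) = 7 + 28 = 35
Lower bound = max(LB1, LB2) = max(36, 35) = 36

36


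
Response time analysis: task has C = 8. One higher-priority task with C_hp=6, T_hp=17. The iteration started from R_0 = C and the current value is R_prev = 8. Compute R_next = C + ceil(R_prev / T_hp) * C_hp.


R_next = C + ceil(R_prev / T_hp) * C_hp
ceil(8 / 17) = ceil(0.4706) = 1
Interference = 1 * 6 = 6
R_next = 8 + 6 = 14

14


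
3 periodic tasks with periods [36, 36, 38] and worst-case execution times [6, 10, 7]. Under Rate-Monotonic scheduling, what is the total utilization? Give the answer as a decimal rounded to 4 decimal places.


Compute individual utilizations (exact fractions):
  Task 1: C/T = 6/36 = 1/6 (approx. 0.1667)
  Task 2: C/T = 10/36 = 5/18 (approx. 0.2778)
  Task 3: C/T = 7/38 (approx. 0.1842)
Total utilization U = 1/6 + 5/18 + 7/38 = 215/342
Rounded to 4 decimal places: U = 0.6287
RM (Liu & Layland) bound for 3 tasks = 0.779763; compare with U = 215/342 (approx. 0.628655)
U <= bound, so schedulable by RM sufficient condition.

0.6287


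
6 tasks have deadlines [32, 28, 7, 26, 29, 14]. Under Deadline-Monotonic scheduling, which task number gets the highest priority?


Sort tasks by relative deadline (ascending):
  Task 3: deadline = 7
  Task 6: deadline = 14
  Task 4: deadline = 26
  Task 2: deadline = 28
  Task 5: deadline = 29
  Task 1: deadline = 32
Priority order (highest first): [3, 6, 4, 2, 5, 1]
Highest priority task = 3

3


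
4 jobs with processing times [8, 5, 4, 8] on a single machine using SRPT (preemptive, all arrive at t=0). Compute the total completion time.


Since all jobs arrive at t=0, SRPT equals SPT ordering.
SPT order: [4, 5, 8, 8]
Completion times:
  Job 1: p=4, C=4
  Job 2: p=5, C=9
  Job 3: p=8, C=17
  Job 4: p=8, C=25
Total completion time = 4 + 9 + 17 + 25 = 55

55


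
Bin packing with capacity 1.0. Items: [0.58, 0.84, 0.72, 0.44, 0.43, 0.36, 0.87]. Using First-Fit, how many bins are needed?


Place items sequentially using First-Fit:
  Item 0.58 -> new Bin 1
  Item 0.84 -> new Bin 2
  Item 0.72 -> new Bin 3
  Item 0.44 -> new Bin 4
  Item 0.43 -> Bin 4 (now 0.87)
  Item 0.36 -> Bin 1 (now 0.94)
  Item 0.87 -> new Bin 5
Total bins used = 5

5


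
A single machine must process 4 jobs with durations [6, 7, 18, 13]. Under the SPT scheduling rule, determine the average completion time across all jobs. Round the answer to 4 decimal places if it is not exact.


Sort jobs by processing time (SPT order): [6, 7, 13, 18]
Compute completion times sequentially:
  Job 1: processing = 6, completes at 6
  Job 2: processing = 7, completes at 13
  Job 3: processing = 13, completes at 26
  Job 4: processing = 18, completes at 44
Sum of completion times = 89
Average completion time = 89/4 = 22.25

22.25


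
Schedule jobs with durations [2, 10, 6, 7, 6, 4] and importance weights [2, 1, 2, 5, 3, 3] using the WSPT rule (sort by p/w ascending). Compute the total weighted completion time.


Compute p/w ratios and sort ascending (WSPT): [(2, 2), (4, 3), (7, 5), (6, 3), (6, 2), (10, 1)]
Compute weighted completion times:
  Job (p=2,w=2): C=2, w*C=2*2=4
  Job (p=4,w=3): C=6, w*C=3*6=18
  Job (p=7,w=5): C=13, w*C=5*13=65
  Job (p=6,w=3): C=19, w*C=3*19=57
  Job (p=6,w=2): C=25, w*C=2*25=50
  Job (p=10,w=1): C=35, w*C=1*35=35
Total weighted completion time = 229

229
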